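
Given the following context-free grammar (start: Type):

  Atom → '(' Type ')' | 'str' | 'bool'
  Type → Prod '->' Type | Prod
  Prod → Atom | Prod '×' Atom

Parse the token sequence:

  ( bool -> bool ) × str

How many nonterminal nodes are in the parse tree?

11

[Type [Prod [Prod [Atom ( [Type [Prod [Atom bool]] -> [Type [Prod [Atom bool]]]] )]] × [Atom str]]]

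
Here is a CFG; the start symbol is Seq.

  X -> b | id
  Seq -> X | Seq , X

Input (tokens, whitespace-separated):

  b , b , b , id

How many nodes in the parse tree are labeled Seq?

[Seq [Seq [Seq [Seq [X b]] , [X b]] , [X b]] , [X id]]

4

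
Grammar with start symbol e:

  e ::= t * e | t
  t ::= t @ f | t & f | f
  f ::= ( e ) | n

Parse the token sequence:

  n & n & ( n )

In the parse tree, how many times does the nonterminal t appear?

4

[e [t [t [t [f n]] & [f n]] & [f ( [e [t [f n]]] )]]]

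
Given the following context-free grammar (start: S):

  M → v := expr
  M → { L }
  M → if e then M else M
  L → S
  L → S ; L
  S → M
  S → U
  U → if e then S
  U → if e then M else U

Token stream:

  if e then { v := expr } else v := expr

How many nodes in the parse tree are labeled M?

4

[S [M if e then [M { [L [S [M v := expr]]] }] else [M v := expr]]]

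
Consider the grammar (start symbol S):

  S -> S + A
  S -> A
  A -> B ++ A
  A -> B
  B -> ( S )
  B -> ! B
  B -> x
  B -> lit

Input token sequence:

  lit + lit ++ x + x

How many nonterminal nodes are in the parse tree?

[S [S [S [A [B lit]]] + [A [B lit] ++ [A [B x]]]] + [A [B x]]]

11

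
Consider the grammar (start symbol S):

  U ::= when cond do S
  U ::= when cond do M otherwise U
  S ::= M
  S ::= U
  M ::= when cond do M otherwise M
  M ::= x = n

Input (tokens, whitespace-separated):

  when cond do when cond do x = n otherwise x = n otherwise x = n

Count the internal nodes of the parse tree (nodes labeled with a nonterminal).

[S [M when cond do [M when cond do [M x = n] otherwise [M x = n]] otherwise [M x = n]]]

6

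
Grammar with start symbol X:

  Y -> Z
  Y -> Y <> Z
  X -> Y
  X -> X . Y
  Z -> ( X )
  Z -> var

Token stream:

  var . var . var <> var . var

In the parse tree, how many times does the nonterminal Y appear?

5

[X [X [X [X [Y [Z var]]] . [Y [Z var]]] . [Y [Y [Z var]] <> [Z var]]] . [Y [Z var]]]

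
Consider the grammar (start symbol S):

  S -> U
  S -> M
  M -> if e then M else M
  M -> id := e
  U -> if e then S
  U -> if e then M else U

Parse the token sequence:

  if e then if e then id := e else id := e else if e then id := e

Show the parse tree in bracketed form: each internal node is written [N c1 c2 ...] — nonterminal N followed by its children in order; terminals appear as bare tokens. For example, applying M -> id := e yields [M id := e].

[S [U if e then [M if e then [M id := e] else [M id := e]] else [U if e then [S [M id := e]]]]]

S
U
if e then M else U
if e then if e then M else M else U
if e then if e then id := e else M else U
if e then if e then id := e else id := e else U
if e then if e then id := e else id := e else if e then S
if e then if e then id := e else id := e else if e then M
if e then if e then id := e else id := e else if e then id := e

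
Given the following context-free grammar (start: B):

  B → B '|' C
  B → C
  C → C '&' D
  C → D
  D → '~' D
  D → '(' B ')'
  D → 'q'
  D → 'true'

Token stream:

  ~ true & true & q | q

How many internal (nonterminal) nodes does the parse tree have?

[B [B [C [C [C [D ~ [D true]]] & [D true]] & [D q]]] | [C [D q]]]

11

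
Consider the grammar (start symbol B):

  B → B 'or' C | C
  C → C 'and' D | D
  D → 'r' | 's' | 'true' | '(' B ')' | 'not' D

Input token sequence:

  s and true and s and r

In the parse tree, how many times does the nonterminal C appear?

[B [C [C [C [C [D s]] and [D true]] and [D s]] and [D r]]]

4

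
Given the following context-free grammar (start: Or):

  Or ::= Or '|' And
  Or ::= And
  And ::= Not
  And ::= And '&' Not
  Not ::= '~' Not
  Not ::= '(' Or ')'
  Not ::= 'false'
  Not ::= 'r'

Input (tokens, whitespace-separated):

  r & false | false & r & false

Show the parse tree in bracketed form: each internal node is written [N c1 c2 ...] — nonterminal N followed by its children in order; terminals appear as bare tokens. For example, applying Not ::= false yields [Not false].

Or
Or | And
And | And
And & Not | And
Not & Not | And
r & Not | And
r & false | And
r & false | And & Not
r & false | And & Not & Not
r & false | Not & Not & Not
r & false | false & Not & Not
r & false | false & r & Not
r & false | false & r & false

[Or [Or [And [And [Not r]] & [Not false]]] | [And [And [And [Not false]] & [Not r]] & [Not false]]]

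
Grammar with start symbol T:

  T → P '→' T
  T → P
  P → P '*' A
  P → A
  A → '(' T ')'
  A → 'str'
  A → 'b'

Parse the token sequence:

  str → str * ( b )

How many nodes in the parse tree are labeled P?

4

[T [P [A str]] → [T [P [P [A str]] * [A ( [T [P [A b]]] )]]]]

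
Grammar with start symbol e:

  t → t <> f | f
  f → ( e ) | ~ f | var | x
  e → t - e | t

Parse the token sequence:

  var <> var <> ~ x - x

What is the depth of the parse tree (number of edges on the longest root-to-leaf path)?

5

[e [t [t [t [f var]] <> [f var]] <> [f ~ [f x]]] - [e [t [f x]]]]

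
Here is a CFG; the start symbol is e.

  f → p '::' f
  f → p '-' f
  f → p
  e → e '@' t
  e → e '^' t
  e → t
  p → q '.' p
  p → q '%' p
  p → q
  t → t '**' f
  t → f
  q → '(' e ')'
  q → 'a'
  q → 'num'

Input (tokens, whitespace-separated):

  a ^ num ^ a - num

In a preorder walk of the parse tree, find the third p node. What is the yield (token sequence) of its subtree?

[e [e [e [t [f [p [q a]]]]] ^ [t [f [p [q num]]]]] ^ [t [f [p [q a]] - [f [p [q num]]]]]]

a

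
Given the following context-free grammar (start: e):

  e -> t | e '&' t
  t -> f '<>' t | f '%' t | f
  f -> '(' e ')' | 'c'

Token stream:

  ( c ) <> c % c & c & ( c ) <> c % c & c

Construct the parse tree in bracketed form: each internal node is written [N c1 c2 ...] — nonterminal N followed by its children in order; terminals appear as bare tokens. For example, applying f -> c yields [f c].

[e [e [e [e [t [f ( [e [t [f c]]] )] <> [t [f c] % [t [f c]]]]] & [t [f c]]] & [t [f ( [e [t [f c]]] )] <> [t [f c] % [t [f c]]]]] & [t [f c]]]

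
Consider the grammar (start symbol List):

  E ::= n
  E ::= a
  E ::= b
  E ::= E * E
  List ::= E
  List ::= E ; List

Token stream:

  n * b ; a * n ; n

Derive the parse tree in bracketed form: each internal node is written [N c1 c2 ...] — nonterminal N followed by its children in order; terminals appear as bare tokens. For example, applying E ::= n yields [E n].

List
E ; List
E * E ; List
n * E ; List
n * b ; List
n * b ; E ; List
n * b ; E * E ; List
n * b ; a * E ; List
n * b ; a * n ; List
n * b ; a * n ; E
n * b ; a * n ; n

[List [E [E n] * [E b]] ; [List [E [E a] * [E n]] ; [List [E n]]]]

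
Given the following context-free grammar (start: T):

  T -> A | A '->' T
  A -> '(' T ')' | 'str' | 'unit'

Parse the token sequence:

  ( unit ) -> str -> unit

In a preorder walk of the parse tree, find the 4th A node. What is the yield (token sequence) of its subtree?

[T [A ( [T [A unit]] )] -> [T [A str] -> [T [A unit]]]]

unit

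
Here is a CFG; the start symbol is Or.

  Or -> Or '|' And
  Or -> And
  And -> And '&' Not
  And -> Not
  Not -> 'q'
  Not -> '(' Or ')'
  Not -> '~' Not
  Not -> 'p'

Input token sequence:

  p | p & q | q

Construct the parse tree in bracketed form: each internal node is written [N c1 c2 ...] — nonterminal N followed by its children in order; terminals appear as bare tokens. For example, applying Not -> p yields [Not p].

[Or [Or [Or [And [Not p]]] | [And [And [Not p]] & [Not q]]] | [And [Not q]]]

Or
Or | And
Or | And | And
And | And | And
Not | And | And
p | And | And
p | And & Not | And
p | Not & Not | And
p | p & Not | And
p | p & q | And
p | p & q | Not
p | p & q | q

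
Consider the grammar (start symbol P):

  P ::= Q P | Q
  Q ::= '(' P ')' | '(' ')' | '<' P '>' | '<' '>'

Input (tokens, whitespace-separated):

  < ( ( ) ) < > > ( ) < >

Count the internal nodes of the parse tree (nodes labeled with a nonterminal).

[P [Q < [P [Q ( [P [Q ( )]] )] [P [Q < >]]] >] [P [Q ( )] [P [Q < >]]]]

12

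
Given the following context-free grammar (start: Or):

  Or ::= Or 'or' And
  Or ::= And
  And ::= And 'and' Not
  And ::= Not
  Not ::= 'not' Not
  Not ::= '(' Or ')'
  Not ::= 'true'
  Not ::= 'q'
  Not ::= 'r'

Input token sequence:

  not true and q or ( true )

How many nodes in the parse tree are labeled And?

[Or [Or [And [And [Not not [Not true]]] and [Not q]]] or [And [Not ( [Or [And [Not true]]] )]]]

4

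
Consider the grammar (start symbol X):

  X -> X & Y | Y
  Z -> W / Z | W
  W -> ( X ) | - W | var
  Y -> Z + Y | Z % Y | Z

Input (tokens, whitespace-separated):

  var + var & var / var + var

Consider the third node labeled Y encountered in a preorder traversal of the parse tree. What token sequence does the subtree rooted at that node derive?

[X [X [Y [Z [W var]] + [Y [Z [W var]]]]] & [Y [Z [W var] / [Z [W var]]] + [Y [Z [W var]]]]]

var / var + var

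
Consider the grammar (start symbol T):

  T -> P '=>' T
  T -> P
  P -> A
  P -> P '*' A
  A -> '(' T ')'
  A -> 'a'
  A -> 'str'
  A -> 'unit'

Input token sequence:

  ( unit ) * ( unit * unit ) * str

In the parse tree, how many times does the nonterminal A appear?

6

[T [P [P [P [A ( [T [P [A unit]]] )]] * [A ( [T [P [P [A unit]] * [A unit]]] )]] * [A str]]]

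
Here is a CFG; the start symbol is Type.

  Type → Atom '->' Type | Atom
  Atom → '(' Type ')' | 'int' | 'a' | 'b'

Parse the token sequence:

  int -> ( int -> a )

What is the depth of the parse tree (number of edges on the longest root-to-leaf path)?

[Type [Atom int] -> [Type [Atom ( [Type [Atom int] -> [Type [Atom a]]] )]]]

6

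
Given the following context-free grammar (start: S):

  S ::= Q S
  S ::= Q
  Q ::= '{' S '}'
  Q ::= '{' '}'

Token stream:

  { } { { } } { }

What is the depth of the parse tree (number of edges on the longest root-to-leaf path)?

[S [Q { }] [S [Q { [S [Q { }]] }] [S [Q { }]]]]

5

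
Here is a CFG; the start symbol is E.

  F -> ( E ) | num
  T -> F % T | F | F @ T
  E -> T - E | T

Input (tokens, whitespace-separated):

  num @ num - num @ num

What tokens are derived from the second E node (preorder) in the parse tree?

num @ num

[E [T [F num] @ [T [F num]]] - [E [T [F num] @ [T [F num]]]]]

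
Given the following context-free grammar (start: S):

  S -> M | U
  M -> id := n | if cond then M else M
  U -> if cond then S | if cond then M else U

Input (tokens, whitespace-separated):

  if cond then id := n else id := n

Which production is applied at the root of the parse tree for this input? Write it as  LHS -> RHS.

[S [M if cond then [M id := n] else [M id := n]]]

S -> M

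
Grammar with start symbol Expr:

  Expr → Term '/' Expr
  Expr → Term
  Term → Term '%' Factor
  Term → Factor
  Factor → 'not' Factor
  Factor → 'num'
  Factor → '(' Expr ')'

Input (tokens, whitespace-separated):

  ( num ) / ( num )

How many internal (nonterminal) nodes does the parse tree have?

[Expr [Term [Factor ( [Expr [Term [Factor num]]] )]] / [Expr [Term [Factor ( [Expr [Term [Factor num]]] )]]]]

12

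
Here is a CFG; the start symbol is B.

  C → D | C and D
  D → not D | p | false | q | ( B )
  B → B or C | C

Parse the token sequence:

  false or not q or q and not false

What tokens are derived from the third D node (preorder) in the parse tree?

q

[B [B [B [C [D false]]] or [C [D not [D q]]]] or [C [C [D q]] and [D not [D false]]]]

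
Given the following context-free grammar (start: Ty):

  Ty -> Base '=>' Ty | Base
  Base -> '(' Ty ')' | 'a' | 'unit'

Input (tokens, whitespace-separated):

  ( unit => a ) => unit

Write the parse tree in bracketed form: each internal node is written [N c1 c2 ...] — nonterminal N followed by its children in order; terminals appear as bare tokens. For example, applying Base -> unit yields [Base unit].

Ty
Base => Ty
( Ty ) => Ty
( Base => Ty ) => Ty
( unit => Ty ) => Ty
( unit => Base ) => Ty
( unit => a ) => Ty
( unit => a ) => Base
( unit => a ) => unit

[Ty [Base ( [Ty [Base unit] => [Ty [Base a]]] )] => [Ty [Base unit]]]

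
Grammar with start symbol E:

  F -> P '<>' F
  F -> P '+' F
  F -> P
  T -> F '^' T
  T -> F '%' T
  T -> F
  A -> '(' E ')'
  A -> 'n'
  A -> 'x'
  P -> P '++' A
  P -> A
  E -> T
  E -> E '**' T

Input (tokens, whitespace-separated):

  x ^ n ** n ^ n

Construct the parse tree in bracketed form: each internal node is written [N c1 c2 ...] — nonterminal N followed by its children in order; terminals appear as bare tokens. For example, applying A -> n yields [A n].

E
E ** T
T ** T
F ^ T ** T
P ^ T ** T
A ^ T ** T
x ^ T ** T
x ^ F ** T
x ^ P ** T
x ^ A ** T
x ^ n ** T
x ^ n ** F ^ T
x ^ n ** P ^ T
x ^ n ** A ^ T
x ^ n ** n ^ T
x ^ n ** n ^ F
x ^ n ** n ^ P
x ^ n ** n ^ A
x ^ n ** n ^ n

[E [E [T [F [P [A x]]] ^ [T [F [P [A n]]]]]] ** [T [F [P [A n]]] ^ [T [F [P [A n]]]]]]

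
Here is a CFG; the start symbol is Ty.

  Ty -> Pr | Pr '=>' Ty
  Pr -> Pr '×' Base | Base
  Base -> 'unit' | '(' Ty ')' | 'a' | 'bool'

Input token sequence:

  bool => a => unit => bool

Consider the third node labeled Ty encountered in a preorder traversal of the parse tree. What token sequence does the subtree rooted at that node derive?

[Ty [Pr [Base bool]] => [Ty [Pr [Base a]] => [Ty [Pr [Base unit]] => [Ty [Pr [Base bool]]]]]]

unit => bool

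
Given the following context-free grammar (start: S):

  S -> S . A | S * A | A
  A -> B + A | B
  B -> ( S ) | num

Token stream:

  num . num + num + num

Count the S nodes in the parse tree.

[S [S [A [B num]]] . [A [B num] + [A [B num] + [A [B num]]]]]

2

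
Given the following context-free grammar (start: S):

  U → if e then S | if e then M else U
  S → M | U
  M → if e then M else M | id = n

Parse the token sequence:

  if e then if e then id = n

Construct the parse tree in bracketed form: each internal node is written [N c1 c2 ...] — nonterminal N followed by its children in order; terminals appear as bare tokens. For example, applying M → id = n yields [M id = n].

[S [U if e then [S [U if e then [S [M id = n]]]]]]

S
U
if e then S
if e then U
if e then if e then S
if e then if e then M
if e then if e then id = n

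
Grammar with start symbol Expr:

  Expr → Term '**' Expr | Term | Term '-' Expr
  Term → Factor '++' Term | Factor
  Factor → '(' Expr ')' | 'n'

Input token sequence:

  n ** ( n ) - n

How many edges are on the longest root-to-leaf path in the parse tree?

[Expr [Term [Factor n]] ** [Expr [Term [Factor ( [Expr [Term [Factor n]]] )]] - [Expr [Term [Factor n]]]]]

7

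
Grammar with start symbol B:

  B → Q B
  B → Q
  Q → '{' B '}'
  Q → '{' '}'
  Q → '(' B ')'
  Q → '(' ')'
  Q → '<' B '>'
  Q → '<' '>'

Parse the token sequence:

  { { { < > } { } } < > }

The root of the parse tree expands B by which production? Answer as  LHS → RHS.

B → Q

[B [Q { [B [Q { [B [Q { [B [Q < >]] }] [B [Q { }]]] }] [B [Q < >]]] }]]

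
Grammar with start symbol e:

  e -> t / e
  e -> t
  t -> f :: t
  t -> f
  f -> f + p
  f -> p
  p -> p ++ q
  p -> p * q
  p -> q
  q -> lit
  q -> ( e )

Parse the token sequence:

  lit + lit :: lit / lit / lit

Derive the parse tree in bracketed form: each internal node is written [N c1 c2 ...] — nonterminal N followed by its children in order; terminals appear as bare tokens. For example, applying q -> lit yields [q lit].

[e [t [f [f [p [q lit]]] + [p [q lit]]] :: [t [f [p [q lit]]]]] / [e [t [f [p [q lit]]]] / [e [t [f [p [q lit]]]]]]]

e
t / e
f :: t / e
f + p :: t / e
p + p :: t / e
q + p :: t / e
lit + p :: t / e
lit + q :: t / e
lit + lit :: t / e
lit + lit :: f / e
lit + lit :: p / e
lit + lit :: q / e
lit + lit :: lit / e
lit + lit :: lit / t / e
lit + lit :: lit / f / e
lit + lit :: lit / p / e
lit + lit :: lit / q / e
lit + lit :: lit / lit / e
lit + lit :: lit / lit / t
lit + lit :: lit / lit / f
lit + lit :: lit / lit / p
lit + lit :: lit / lit / q
lit + lit :: lit / lit / lit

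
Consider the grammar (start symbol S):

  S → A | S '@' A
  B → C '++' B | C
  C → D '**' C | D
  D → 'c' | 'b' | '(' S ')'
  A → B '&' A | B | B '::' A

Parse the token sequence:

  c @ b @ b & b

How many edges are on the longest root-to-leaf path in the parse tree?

7

[S [S [S [A [B [C [D c]]]]] @ [A [B [C [D b]]]]] @ [A [B [C [D b]]] & [A [B [C [D b]]]]]]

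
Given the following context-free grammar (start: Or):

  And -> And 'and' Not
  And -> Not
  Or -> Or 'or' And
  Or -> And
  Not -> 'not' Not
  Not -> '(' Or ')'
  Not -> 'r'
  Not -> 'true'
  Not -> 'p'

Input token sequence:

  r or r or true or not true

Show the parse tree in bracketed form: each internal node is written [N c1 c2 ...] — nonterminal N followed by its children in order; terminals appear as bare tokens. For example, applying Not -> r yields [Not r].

Or
Or or And
Or or And or And
Or or And or And or And
And or And or And or And
Not or And or And or And
r or And or And or And
r or Not or And or And
r or r or And or And
r or r or Not or And
r or r or true or And
r or r or true or Not
r or r or true or not Not
r or r or true or not true

[Or [Or [Or [Or [And [Not r]]] or [And [Not r]]] or [And [Not true]]] or [And [Not not [Not true]]]]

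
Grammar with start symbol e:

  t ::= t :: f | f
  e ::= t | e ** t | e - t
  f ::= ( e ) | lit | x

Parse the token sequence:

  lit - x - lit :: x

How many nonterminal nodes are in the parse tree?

[e [e [e [t [f lit]]] - [t [f x]]] - [t [t [f lit]] :: [f x]]]

11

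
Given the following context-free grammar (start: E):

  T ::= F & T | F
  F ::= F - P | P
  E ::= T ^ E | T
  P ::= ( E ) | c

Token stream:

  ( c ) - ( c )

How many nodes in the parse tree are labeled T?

[E [T [F [F [P ( [E [T [F [P c]]]] )]] - [P ( [E [T [F [P c]]]] )]]]]

3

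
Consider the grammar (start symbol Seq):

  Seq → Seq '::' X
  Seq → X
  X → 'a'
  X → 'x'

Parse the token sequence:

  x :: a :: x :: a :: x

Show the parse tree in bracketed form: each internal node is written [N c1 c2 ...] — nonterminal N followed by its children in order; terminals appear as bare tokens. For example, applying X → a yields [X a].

[Seq [Seq [Seq [Seq [Seq [X x]] :: [X a]] :: [X x]] :: [X a]] :: [X x]]

Seq
Seq :: X
Seq :: X :: X
Seq :: X :: X :: X
Seq :: X :: X :: X :: X
X :: X :: X :: X :: X
x :: X :: X :: X :: X
x :: a :: X :: X :: X
x :: a :: x :: X :: X
x :: a :: x :: a :: X
x :: a :: x :: a :: x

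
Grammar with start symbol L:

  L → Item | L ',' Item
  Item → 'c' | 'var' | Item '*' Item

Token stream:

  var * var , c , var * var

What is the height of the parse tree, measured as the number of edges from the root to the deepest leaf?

5

[L [L [L [Item [Item var] * [Item var]]] , [Item c]] , [Item [Item var] * [Item var]]]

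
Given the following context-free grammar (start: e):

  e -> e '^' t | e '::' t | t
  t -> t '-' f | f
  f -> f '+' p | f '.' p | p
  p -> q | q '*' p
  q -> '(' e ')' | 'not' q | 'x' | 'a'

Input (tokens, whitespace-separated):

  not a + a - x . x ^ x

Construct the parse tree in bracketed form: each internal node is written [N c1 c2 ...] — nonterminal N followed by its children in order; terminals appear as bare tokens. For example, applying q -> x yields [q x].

e
e ^ t
t ^ t
t - f ^ t
f - f ^ t
f + p - f ^ t
p + p - f ^ t
q + p - f ^ t
not q + p - f ^ t
not a + p - f ^ t
not a + q - f ^ t
not a + a - f ^ t
not a + a - f . p ^ t
not a + a - p . p ^ t
not a + a - q . p ^ t
not a + a - x . p ^ t
not a + a - x . q ^ t
not a + a - x . x ^ t
not a + a - x . x ^ f
not a + a - x . x ^ p
not a + a - x . x ^ q
not a + a - x . x ^ x

[e [e [t [t [f [f [p [q not [q a]]]] + [p [q a]]]] - [f [f [p [q x]]] . [p [q x]]]]] ^ [t [f [p [q x]]]]]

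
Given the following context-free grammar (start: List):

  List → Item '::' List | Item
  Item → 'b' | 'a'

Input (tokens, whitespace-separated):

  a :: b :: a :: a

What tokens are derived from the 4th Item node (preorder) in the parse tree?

a

[List [Item a] :: [List [Item b] :: [List [Item a] :: [List [Item a]]]]]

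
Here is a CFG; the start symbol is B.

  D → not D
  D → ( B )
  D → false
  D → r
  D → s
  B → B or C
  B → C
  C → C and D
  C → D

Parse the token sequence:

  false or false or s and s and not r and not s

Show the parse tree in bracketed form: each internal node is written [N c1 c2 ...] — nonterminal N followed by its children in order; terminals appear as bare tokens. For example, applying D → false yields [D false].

[B [B [B [C [D false]]] or [C [D false]]] or [C [C [C [C [D s]] and [D s]] and [D not [D r]]] and [D not [D s]]]]

B
B or C
B or C or C
C or C or C
D or C or C
false or C or C
false or D or C
false or false or C
false or false or C and D
false or false or C and D and D
false or false or C and D and D and D
false or false or D and D and D and D
false or false or s and D and D and D
false or false or s and s and D and D
false or false or s and s and not D and D
false or false or s and s and not r and D
false or false or s and s and not r and not D
false or false or s and s and not r and not s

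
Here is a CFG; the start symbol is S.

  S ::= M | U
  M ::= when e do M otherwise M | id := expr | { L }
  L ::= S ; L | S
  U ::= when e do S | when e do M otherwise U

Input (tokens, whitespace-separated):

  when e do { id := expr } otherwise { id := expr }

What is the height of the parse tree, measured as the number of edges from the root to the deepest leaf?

6

[S [M when e do [M { [L [S [M id := expr]]] }] otherwise [M { [L [S [M id := expr]]] }]]]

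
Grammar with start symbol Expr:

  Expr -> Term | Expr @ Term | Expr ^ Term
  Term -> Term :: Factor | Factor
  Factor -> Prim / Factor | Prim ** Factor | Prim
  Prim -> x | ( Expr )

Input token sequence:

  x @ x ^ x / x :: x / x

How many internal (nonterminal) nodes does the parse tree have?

[Expr [Expr [Expr [Term [Factor [Prim x]]]] @ [Term [Factor [Prim x]]]] ^ [Term [Term [Factor [Prim x] / [Factor [Prim x]]]] :: [Factor [Prim x] / [Factor [Prim x]]]]]

19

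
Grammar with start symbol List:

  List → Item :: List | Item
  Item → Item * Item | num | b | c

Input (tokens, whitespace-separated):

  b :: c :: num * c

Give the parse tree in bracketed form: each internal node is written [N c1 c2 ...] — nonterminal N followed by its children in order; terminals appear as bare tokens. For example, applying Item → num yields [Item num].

List
Item :: List
b :: List
b :: Item :: List
b :: c :: List
b :: c :: Item
b :: c :: Item * Item
b :: c :: num * Item
b :: c :: num * c

[List [Item b] :: [List [Item c] :: [List [Item [Item num] * [Item c]]]]]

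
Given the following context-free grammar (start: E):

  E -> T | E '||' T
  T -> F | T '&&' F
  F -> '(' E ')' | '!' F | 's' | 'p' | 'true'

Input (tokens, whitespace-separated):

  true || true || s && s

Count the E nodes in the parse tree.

3

[E [E [E [T [F true]]] || [T [F true]]] || [T [T [F s]] && [F s]]]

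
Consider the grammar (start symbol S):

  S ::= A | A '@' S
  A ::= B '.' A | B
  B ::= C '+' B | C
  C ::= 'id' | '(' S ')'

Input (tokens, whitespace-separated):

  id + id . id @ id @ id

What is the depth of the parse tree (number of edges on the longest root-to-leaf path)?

6

[S [A [B [C id] + [B [C id]]] . [A [B [C id]]]] @ [S [A [B [C id]]] @ [S [A [B [C id]]]]]]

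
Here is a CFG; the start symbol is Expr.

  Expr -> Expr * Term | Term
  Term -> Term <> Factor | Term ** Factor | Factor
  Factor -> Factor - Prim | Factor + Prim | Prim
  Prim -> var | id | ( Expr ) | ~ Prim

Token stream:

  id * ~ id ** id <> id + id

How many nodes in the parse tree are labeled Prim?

6

[Expr [Expr [Term [Factor [Prim id]]]] * [Term [Term [Term [Factor [Prim ~ [Prim id]]]] ** [Factor [Prim id]]] <> [Factor [Factor [Prim id]] + [Prim id]]]]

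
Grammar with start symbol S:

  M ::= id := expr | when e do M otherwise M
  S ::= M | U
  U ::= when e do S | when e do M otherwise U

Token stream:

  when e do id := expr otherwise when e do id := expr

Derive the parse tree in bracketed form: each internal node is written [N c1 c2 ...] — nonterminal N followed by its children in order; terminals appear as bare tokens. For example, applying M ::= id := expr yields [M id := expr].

S
U
when e do M otherwise U
when e do id := expr otherwise U
when e do id := expr otherwise when e do S
when e do id := expr otherwise when e do M
when e do id := expr otherwise when e do id := expr

[S [U when e do [M id := expr] otherwise [U when e do [S [M id := expr]]]]]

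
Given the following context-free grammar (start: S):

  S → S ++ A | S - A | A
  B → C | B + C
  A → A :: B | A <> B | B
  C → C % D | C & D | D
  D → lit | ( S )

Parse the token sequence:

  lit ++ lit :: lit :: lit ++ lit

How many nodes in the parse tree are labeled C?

[S [S [S [A [B [C [D lit]]]]] ++ [A [A [A [B [C [D lit]]]] :: [B [C [D lit]]]] :: [B [C [D lit]]]]] ++ [A [B [C [D lit]]]]]

5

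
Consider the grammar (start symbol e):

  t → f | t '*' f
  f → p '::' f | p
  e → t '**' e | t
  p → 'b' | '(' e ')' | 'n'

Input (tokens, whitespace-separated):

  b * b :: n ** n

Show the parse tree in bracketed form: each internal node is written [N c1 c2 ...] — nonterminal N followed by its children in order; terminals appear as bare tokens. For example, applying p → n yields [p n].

e
t ** e
t * f ** e
f * f ** e
p * f ** e
b * f ** e
b * p :: f ** e
b * b :: f ** e
b * b :: p ** e
b * b :: n ** e
b * b :: n ** t
b * b :: n ** f
b * b :: n ** p
b * b :: n ** n

[e [t [t [f [p b]]] * [f [p b] :: [f [p n]]]] ** [e [t [f [p n]]]]]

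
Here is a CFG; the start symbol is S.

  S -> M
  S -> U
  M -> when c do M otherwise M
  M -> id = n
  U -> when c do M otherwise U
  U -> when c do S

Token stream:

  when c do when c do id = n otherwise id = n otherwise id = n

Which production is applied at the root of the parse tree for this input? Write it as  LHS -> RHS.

S -> M

[S [M when c do [M when c do [M id = n] otherwise [M id = n]] otherwise [M id = n]]]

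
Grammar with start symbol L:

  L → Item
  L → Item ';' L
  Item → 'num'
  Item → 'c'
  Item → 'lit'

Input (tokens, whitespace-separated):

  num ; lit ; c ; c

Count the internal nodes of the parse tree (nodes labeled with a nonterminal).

8

[L [Item num] ; [L [Item lit] ; [L [Item c] ; [L [Item c]]]]]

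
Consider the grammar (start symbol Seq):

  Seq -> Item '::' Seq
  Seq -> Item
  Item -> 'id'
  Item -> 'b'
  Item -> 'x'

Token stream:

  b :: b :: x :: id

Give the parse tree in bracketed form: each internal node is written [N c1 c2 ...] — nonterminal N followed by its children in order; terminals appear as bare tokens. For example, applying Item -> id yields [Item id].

Seq
Item :: Seq
b :: Seq
b :: Item :: Seq
b :: b :: Seq
b :: b :: Item :: Seq
b :: b :: x :: Seq
b :: b :: x :: Item
b :: b :: x :: id

[Seq [Item b] :: [Seq [Item b] :: [Seq [Item x] :: [Seq [Item id]]]]]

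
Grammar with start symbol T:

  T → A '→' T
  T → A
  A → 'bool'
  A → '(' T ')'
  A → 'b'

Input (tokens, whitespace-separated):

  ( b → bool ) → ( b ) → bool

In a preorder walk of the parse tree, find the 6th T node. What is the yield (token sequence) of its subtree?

[T [A ( [T [A b] → [T [A bool]]] )] → [T [A ( [T [A b]] )] → [T [A bool]]]]

bool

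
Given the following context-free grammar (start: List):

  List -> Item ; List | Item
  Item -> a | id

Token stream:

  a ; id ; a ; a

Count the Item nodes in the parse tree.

4

[List [Item a] ; [List [Item id] ; [List [Item a] ; [List [Item a]]]]]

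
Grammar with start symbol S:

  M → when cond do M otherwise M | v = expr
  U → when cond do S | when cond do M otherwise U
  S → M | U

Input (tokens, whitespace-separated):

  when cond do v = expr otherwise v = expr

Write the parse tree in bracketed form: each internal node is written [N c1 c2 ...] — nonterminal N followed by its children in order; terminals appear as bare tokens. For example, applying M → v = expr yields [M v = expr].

S
M
when cond do M otherwise M
when cond do v = expr otherwise M
when cond do v = expr otherwise v = expr

[S [M when cond do [M v = expr] otherwise [M v = expr]]]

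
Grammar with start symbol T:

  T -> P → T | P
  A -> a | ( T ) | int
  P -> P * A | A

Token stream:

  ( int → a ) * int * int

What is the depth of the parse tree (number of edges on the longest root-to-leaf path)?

[T [P [P [P [A ( [T [P [A int]] → [T [P [A a]]]] )]] * [A int]] * [A int]]]

9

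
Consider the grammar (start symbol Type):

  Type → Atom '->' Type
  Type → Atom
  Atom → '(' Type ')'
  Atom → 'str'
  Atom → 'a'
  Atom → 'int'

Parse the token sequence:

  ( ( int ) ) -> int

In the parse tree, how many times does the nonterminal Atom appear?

4

[Type [Atom ( [Type [Atom ( [Type [Atom int]] )]] )] -> [Type [Atom int]]]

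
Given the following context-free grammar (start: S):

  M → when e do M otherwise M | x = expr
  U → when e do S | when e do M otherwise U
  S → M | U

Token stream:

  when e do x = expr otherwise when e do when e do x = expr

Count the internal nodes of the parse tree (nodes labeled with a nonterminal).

[S [U when e do [M x = expr] otherwise [U when e do [S [U when e do [S [M x = expr]]]]]]]

8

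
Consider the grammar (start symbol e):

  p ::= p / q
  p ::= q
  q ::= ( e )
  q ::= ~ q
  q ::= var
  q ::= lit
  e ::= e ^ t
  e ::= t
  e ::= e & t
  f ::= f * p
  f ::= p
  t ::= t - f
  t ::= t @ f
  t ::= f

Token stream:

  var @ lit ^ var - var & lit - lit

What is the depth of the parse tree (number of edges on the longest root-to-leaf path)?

8

[e [e [e [t [t [f [p [q var]]]] @ [f [p [q lit]]]]] ^ [t [t [f [p [q var]]]] - [f [p [q var]]]]] & [t [t [f [p [q lit]]]] - [f [p [q lit]]]]]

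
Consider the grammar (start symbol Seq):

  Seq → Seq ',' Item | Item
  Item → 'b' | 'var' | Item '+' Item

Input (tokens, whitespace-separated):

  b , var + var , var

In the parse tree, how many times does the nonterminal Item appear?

5

[Seq [Seq [Seq [Item b]] , [Item [Item var] + [Item var]]] , [Item var]]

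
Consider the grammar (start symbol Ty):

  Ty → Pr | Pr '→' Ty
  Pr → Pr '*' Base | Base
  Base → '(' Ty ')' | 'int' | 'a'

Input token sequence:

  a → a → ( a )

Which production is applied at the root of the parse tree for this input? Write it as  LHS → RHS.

[Ty [Pr [Base a]] → [Ty [Pr [Base a]] → [Ty [Pr [Base ( [Ty [Pr [Base a]]] )]]]]]

Ty → Pr '→' Ty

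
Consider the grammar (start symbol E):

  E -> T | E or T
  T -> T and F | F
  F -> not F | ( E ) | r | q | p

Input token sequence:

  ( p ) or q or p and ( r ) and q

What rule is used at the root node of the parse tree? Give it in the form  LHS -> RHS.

[E [E [E [T [F ( [E [T [F p]]] )]]] or [T [F q]]] or [T [T [T [F p]] and [F ( [E [T [F r]]] )]] and [F q]]]

E -> E or T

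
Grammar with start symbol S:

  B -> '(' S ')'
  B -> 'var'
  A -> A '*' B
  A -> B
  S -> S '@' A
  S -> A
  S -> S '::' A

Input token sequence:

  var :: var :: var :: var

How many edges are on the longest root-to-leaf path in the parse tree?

[S [S [S [S [A [B var]]] :: [A [B var]]] :: [A [B var]]] :: [A [B var]]]

6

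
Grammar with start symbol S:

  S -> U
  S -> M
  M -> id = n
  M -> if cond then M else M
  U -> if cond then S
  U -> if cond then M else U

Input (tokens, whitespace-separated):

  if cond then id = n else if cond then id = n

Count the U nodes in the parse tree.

[S [U if cond then [M id = n] else [U if cond then [S [M id = n]]]]]

2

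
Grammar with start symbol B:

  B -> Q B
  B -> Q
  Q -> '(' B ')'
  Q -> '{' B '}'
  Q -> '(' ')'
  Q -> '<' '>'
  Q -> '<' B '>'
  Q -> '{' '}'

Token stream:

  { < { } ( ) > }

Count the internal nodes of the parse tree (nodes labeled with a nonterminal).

8

[B [Q { [B [Q < [B [Q { }] [B [Q ( )]]] >]] }]]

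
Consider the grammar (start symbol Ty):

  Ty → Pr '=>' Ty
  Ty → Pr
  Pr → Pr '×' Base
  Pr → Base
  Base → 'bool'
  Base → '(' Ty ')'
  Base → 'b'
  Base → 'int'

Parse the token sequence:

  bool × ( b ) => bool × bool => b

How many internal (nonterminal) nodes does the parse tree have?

16

[Ty [Pr [Pr [Base bool]] × [Base ( [Ty [Pr [Base b]]] )]] => [Ty [Pr [Pr [Base bool]] × [Base bool]] => [Ty [Pr [Base b]]]]]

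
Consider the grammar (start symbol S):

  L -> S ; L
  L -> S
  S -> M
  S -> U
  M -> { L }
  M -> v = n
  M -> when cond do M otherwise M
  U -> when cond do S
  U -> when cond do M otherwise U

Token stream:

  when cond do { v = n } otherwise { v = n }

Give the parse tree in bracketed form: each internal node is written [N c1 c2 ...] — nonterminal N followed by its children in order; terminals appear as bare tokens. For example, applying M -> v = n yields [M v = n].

[S [M when cond do [M { [L [S [M v = n]]] }] otherwise [M { [L [S [M v = n]]] }]]]

S
M
when cond do M otherwise M
when cond do { L } otherwise M
when cond do { S } otherwise M
when cond do { M } otherwise M
when cond do { v = n } otherwise M
when cond do { v = n } otherwise { L }
when cond do { v = n } otherwise { S }
when cond do { v = n } otherwise { M }
when cond do { v = n } otherwise { v = n }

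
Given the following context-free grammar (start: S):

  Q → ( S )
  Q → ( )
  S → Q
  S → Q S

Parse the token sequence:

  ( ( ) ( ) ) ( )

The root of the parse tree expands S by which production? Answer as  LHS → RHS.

[S [Q ( [S [Q ( )] [S [Q ( )]]] )] [S [Q ( )]]]

S → Q S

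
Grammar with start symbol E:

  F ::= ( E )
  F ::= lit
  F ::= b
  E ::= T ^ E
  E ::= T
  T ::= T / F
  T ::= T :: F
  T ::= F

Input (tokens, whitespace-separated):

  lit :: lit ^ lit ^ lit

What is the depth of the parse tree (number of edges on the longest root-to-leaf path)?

5

[E [T [T [F lit]] :: [F lit]] ^ [E [T [F lit]] ^ [E [T [F lit]]]]]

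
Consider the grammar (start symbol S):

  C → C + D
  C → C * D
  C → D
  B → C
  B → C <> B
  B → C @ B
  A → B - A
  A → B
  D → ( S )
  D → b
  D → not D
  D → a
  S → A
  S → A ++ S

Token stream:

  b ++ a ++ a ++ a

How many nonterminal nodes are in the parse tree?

[S [A [B [C [D b]]]] ++ [S [A [B [C [D a]]]] ++ [S [A [B [C [D a]]]] ++ [S [A [B [C [D a]]]]]]]]

20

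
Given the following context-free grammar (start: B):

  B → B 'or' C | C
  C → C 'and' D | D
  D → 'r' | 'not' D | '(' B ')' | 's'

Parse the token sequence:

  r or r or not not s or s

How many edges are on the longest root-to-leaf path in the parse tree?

[B [B [B [B [C [D r]]] or [C [D r]]] or [C [D not [D not [D s]]]]] or [C [D s]]]

6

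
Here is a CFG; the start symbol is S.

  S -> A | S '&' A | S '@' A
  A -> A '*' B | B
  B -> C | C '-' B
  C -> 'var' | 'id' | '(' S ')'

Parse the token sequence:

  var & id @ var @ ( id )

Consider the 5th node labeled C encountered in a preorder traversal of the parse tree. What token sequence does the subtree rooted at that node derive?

[S [S [S [S [A [B [C var]]]] & [A [B [C id]]]] @ [A [B [C var]]]] @ [A [B [C ( [S [A [B [C id]]]] )]]]]

id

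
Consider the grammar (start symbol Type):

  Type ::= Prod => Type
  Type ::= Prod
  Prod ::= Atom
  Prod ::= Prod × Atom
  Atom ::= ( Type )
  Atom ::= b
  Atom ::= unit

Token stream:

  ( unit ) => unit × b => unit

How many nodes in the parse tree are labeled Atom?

[Type [Prod [Atom ( [Type [Prod [Atom unit]]] )]] => [Type [Prod [Prod [Atom unit]] × [Atom b]] => [Type [Prod [Atom unit]]]]]

5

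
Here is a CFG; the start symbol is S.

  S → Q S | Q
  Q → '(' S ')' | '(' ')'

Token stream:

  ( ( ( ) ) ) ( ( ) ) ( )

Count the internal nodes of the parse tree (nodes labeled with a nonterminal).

[S [Q ( [S [Q ( [S [Q ( )]] )]] )] [S [Q ( [S [Q ( )]] )] [S [Q ( )]]]]

12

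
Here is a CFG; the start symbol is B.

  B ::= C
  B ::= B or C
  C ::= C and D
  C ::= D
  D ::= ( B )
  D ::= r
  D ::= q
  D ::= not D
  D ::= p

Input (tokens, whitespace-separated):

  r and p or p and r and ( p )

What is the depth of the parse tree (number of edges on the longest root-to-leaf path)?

[B [B [C [C [D r]] and [D p]]] or [C [C [C [D p]] and [D r]] and [D ( [B [C [D p]]] )]]]

6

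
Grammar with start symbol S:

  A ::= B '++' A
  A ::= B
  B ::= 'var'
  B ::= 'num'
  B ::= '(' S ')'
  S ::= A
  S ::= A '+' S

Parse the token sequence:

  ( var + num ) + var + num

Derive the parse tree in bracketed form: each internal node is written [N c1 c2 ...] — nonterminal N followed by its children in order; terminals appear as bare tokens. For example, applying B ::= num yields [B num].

[S [A [B ( [S [A [B var]] + [S [A [B num]]]] )]] + [S [A [B var]] + [S [A [B num]]]]]

S
A + S
B + S
( S ) + S
( A + S ) + S
( B + S ) + S
( var + S ) + S
( var + A ) + S
( var + B ) + S
( var + num ) + S
( var + num ) + A + S
( var + num ) + B + S
( var + num ) + var + S
( var + num ) + var + A
( var + num ) + var + B
( var + num ) + var + num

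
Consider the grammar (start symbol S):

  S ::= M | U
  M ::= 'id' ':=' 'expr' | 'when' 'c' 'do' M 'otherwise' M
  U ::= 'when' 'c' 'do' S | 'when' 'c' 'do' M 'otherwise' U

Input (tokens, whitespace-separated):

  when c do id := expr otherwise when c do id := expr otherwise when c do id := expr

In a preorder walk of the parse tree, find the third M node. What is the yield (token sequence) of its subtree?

id := expr

[S [U when c do [M id := expr] otherwise [U when c do [M id := expr] otherwise [U when c do [S [M id := expr]]]]]]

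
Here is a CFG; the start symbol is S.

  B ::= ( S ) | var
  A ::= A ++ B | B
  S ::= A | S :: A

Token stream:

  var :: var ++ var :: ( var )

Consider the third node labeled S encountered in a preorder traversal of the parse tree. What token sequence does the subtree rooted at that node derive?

var

[S [S [S [A [B var]]] :: [A [A [B var]] ++ [B var]]] :: [A [B ( [S [A [B var]]] )]]]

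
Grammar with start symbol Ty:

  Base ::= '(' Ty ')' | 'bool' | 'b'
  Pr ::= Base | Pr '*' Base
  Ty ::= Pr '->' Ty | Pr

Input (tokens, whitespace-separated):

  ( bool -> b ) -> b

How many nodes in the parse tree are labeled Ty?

4

[Ty [Pr [Base ( [Ty [Pr [Base bool]] -> [Ty [Pr [Base b]]]] )]] -> [Ty [Pr [Base b]]]]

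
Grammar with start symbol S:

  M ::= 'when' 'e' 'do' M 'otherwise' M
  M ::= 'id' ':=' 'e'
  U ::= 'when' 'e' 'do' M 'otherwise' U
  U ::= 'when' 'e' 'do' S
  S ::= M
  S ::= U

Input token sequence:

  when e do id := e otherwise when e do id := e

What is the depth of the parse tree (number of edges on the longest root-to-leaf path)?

[S [U when e do [M id := e] otherwise [U when e do [S [M id := e]]]]]

5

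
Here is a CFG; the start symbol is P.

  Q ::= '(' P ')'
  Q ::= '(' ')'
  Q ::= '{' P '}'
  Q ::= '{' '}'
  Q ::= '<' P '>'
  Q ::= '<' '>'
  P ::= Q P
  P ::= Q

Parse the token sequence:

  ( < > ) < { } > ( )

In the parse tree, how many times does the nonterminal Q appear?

5

[P [Q ( [P [Q < >]] )] [P [Q < [P [Q { }]] >] [P [Q ( )]]]]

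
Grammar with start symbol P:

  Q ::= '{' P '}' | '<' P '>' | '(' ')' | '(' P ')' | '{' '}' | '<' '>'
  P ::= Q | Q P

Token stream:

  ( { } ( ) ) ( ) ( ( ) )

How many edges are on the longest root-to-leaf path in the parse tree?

6

[P [Q ( [P [Q { }] [P [Q ( )]]] )] [P [Q ( )] [P [Q ( [P [Q ( )]] )]]]]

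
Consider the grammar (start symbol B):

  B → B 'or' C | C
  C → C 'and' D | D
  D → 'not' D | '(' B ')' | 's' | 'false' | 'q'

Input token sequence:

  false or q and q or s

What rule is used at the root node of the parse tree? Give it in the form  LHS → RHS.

B → B 'or' C

[B [B [B [C [D false]]] or [C [C [D q]] and [D q]]] or [C [D s]]]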